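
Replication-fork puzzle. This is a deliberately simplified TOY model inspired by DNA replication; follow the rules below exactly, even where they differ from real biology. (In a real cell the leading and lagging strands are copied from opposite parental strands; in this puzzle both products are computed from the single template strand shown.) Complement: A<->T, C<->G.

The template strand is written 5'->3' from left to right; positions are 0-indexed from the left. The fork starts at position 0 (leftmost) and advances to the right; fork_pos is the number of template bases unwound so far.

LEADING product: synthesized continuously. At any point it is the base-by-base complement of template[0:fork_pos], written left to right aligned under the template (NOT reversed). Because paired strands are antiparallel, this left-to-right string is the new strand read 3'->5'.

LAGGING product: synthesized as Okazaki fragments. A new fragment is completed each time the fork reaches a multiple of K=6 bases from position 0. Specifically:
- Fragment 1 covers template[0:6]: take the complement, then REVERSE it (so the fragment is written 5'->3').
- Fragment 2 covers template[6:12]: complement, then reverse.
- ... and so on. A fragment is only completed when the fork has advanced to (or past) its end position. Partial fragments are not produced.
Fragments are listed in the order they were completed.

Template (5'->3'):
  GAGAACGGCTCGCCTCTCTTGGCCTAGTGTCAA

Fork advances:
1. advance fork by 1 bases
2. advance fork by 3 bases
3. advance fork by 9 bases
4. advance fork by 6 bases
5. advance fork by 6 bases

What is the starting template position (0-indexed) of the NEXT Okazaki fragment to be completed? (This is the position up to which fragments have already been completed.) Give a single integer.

Step 1: advance 1 -> fork_pos = 0 + 1 = 1. Next multiple of 6 is 6 (not reached); still 0 fragment(s).
Step 2: advance 3 -> fork_pos = 1 + 3 = 4. Next multiple of 6 is 6 (not reached); still 0 fragment(s).
Step 3: advance 9 -> fork_pos = 4 + 9 = 13. Reached multiple(s) of 6: 6, 12 -> fragments 1-2 completed (2 total).
Step 4: advance 6 -> fork_pos = 13 + 6 = 19. Reached multiple(s) of 6: 18 -> fragment 3 completed (3 total).
Step 5: advance 6 -> fork_pos = 19 + 6 = 25. Reached multiple(s) of 6: 24 -> fragment 4 completed (4 total).
4 fragment(s) completed, covering template[0:24] (4 x 6 = 24). The next fragment, fragment 5, covers template[24:30], so it starts at position 24.

Answer: 24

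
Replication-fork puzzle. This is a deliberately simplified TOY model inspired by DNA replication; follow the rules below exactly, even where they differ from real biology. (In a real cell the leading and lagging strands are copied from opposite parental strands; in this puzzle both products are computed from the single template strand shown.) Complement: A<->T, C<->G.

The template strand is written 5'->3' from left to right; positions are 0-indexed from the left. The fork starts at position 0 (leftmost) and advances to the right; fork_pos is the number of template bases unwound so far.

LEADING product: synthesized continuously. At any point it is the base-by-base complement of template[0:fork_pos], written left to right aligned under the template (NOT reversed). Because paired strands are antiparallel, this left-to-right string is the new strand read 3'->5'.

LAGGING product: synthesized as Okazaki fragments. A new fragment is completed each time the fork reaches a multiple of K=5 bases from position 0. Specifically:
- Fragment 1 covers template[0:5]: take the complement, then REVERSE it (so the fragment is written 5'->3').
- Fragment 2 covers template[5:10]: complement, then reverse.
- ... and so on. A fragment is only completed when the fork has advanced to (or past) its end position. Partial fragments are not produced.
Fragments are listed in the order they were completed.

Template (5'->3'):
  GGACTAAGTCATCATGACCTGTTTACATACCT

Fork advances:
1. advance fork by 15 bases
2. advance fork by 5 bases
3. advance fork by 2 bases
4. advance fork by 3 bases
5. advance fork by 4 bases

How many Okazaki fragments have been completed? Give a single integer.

Step 1: advance 15 -> fork_pos = 0 + 15 = 15. Reached multiple(s) of 5: 5, 10, 15 -> fragments 1-3 completed (3 total).
Step 2: advance 5 -> fork_pos = 15 + 5 = 20. Reached multiple(s) of 5: 20 -> fragment 4 completed (4 total).
Step 3: advance 2 -> fork_pos = 20 + 2 = 22. Next multiple of 5 is 25 (not reached); still 4 fragment(s).
Step 4: advance 3 -> fork_pos = 22 + 3 = 25. Reached multiple(s) of 5: 25 -> fragment 5 completed (5 total).
Step 5: advance 4 -> fork_pos = 25 + 4 = 29. Next multiple of 5 is 30 (not reached); still 5 fragment(s).
Check: final fork_pos = 29; the multiples of 5 that are <= 29 are 5..25 -> 29 // 5 = 5 completed fragment(s).

Answer: 5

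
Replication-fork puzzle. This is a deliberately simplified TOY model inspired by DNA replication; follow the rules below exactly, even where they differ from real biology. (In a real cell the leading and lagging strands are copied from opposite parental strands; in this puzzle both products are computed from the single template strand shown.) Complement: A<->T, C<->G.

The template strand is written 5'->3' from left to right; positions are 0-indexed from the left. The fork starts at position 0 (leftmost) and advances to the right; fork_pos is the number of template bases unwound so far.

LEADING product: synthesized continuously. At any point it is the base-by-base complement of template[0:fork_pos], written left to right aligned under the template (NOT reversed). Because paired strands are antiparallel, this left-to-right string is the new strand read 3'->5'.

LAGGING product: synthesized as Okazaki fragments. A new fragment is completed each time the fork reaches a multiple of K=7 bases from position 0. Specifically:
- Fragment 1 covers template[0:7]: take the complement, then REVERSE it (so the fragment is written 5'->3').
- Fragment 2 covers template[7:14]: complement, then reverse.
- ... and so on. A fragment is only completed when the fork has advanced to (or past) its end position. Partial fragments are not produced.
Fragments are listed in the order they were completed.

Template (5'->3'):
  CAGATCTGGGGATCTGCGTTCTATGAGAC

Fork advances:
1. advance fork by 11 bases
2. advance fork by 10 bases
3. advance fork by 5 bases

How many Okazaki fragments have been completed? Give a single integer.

Answer: 3

Derivation:
Step 1: advance 11 -> fork_pos = 0 + 11 = 11. Reached multiple(s) of 7: 7 -> fragment 1 completed (1 total).
Step 2: advance 10 -> fork_pos = 11 + 10 = 21. Reached multiple(s) of 7: 14, 21 -> fragments 2-3 completed (3 total).
Step 3: advance 5 -> fork_pos = 21 + 5 = 26. Next multiple of 7 is 28 (not reached); still 3 fragment(s).
Check: final fork_pos = 26; the multiples of 7 that are <= 26 are 7..21 -> 26 // 7 = 3 completed fragment(s).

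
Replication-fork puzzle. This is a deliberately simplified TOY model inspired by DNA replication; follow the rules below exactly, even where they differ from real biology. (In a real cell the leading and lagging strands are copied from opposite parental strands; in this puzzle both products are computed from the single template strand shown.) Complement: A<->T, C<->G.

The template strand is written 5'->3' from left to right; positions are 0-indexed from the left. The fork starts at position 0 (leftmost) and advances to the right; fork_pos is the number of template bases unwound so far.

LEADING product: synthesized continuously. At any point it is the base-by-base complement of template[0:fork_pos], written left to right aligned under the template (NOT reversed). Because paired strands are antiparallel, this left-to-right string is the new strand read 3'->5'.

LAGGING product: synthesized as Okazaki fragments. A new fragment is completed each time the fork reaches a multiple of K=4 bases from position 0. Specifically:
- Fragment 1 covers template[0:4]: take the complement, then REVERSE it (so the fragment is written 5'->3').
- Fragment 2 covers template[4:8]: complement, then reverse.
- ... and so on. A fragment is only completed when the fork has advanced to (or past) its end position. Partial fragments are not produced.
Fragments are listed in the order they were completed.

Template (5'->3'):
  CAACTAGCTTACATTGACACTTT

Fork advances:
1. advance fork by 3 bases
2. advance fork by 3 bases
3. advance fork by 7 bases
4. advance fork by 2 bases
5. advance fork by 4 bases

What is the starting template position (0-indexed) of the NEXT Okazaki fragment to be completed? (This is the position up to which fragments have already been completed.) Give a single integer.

Step 1: advance 3 -> fork_pos = 0 + 3 = 3. Next multiple of 4 is 4 (not reached); still 0 fragment(s).
Step 2: advance 3 -> fork_pos = 3 + 3 = 6. Reached multiple(s) of 4: 4 -> fragment 1 completed (1 total).
Step 3: advance 7 -> fork_pos = 6 + 7 = 13. Reached multiple(s) of 4: 8, 12 -> fragments 2-3 completed (3 total).
Step 4: advance 2 -> fork_pos = 13 + 2 = 15. Next multiple of 4 is 16 (not reached); still 3 fragment(s).
Step 5: advance 4 -> fork_pos = 15 + 4 = 19. Reached multiple(s) of 4: 16 -> fragment 4 completed (4 total).
4 fragment(s) completed, covering template[0:16] (4 x 4 = 16). The next fragment, fragment 5, covers template[16:20], so it starts at position 16.

Answer: 16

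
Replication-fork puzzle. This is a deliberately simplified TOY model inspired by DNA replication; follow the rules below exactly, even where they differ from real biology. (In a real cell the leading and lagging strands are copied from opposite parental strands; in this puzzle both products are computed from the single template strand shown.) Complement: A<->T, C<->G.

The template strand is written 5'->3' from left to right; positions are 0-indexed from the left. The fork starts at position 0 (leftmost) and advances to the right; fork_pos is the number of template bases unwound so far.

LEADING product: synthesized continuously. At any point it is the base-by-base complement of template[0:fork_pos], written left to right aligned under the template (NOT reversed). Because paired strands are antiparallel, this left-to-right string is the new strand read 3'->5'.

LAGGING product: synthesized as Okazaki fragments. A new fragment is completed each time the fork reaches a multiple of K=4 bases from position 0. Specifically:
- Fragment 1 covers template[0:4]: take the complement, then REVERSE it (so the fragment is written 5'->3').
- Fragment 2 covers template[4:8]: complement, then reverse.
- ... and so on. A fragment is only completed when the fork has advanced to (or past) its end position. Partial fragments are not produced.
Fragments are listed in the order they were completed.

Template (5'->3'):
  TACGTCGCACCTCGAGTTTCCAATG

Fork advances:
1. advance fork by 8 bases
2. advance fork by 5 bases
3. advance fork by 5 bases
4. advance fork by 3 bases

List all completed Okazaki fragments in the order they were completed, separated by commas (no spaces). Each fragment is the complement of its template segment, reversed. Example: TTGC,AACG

Answer: CGTA,GCGA,AGGT,CTCG,GAAA

Derivation:
Step 1: advance 8 -> fork_pos = 0 + 8 = 8. Reached multiple(s) of 4: 4, 8 -> fragments 1-2 completed (2 total).
Step 2: advance 5 -> fork_pos = 8 + 5 = 13. Reached multiple(s) of 4: 12 -> fragment 3 completed (3 total).
Step 3: advance 5 -> fork_pos = 13 + 5 = 18. Reached multiple(s) of 4: 16 -> fragment 4 completed (4 total).
Step 4: advance 3 -> fork_pos = 18 + 3 = 21. Reached multiple(s) of 4: 20 -> fragment 5 completed (5 total).
Final fork_pos = 21, so 5 fragment(s) are complete. Build each: template segment -> complement -> reverse.
Fragment 1: template[0:4] = TACG -> complement ATGC -> reversed CGTA
Fragment 2: template[4:8] = TCGC -> complement AGCG -> reversed GCGA
Fragment 3: template[8:12] = ACCT -> complement TGGA -> reversed AGGT
Fragment 4: template[12:16] = CGAG -> complement GCTC -> reversed CTCG
Fragment 5: template[16:20] = TTTC -> complement AAAG -> reversed GAAA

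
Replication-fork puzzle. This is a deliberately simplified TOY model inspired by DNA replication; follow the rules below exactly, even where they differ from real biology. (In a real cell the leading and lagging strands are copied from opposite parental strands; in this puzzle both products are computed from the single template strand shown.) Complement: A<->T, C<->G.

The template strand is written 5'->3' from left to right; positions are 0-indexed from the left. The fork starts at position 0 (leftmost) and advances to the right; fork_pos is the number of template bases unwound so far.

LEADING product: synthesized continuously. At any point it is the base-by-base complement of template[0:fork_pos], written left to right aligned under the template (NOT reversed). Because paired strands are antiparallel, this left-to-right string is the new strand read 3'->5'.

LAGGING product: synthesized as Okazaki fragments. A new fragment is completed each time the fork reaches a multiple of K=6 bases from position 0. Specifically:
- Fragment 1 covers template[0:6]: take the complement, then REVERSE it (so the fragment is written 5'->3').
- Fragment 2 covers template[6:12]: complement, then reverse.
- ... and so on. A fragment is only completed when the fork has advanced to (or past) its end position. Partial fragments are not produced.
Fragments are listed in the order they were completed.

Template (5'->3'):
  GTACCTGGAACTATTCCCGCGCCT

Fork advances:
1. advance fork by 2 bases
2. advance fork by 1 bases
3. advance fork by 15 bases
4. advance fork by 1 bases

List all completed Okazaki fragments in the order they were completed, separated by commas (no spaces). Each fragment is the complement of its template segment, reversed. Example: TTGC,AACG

Step 1: advance 2 -> fork_pos = 0 + 2 = 2. Next multiple of 6 is 6 (not reached); still 0 fragment(s).
Step 2: advance 1 -> fork_pos = 2 + 1 = 3. Next multiple of 6 is 6 (not reached); still 0 fragment(s).
Step 3: advance 15 -> fork_pos = 3 + 15 = 18. Reached multiple(s) of 6: 6, 12, 18 -> fragments 1-3 completed (3 total).
Step 4: advance 1 -> fork_pos = 18 + 1 = 19. Next multiple of 6 is 24 (not reached); still 3 fragment(s).
Final fork_pos = 19, so 3 fragment(s) are complete. Build each: template segment -> complement -> reverse.
Fragment 1: template[0:6] = GTACCT -> complement CATGGA -> reversed AGGTAC
Fragment 2: template[6:12] = GGAACT -> complement CCTTGA -> reversed AGTTCC
Fragment 3: template[12:18] = ATTCCC -> complement TAAGGG -> reversed GGGAAT

Answer: AGGTAC,AGTTCC,GGGAAT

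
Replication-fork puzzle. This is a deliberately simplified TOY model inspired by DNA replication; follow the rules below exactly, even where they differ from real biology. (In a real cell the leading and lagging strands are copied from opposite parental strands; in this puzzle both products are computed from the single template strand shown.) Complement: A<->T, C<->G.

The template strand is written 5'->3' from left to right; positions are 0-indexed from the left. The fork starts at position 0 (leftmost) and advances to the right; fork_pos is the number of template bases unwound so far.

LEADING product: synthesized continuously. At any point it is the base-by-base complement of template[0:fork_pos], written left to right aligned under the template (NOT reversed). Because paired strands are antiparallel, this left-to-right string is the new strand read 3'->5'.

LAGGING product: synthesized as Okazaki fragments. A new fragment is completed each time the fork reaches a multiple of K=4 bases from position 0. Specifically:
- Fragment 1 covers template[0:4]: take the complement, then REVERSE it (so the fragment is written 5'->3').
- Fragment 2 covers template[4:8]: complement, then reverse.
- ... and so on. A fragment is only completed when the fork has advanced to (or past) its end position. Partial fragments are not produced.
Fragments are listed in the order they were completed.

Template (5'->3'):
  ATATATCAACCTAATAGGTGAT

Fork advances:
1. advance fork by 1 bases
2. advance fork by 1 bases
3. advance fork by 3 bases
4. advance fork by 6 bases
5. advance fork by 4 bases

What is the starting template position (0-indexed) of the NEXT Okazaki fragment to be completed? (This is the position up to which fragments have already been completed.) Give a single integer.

Step 1: advance 1 -> fork_pos = 0 + 1 = 1. Next multiple of 4 is 4 (not reached); still 0 fragment(s).
Step 2: advance 1 -> fork_pos = 1 + 1 = 2. Next multiple of 4 is 4 (not reached); still 0 fragment(s).
Step 3: advance 3 -> fork_pos = 2 + 3 = 5. Reached multiple(s) of 4: 4 -> fragment 1 completed (1 total).
Step 4: advance 6 -> fork_pos = 5 + 6 = 11. Reached multiple(s) of 4: 8 -> fragment 2 completed (2 total).
Step 5: advance 4 -> fork_pos = 11 + 4 = 15. Reached multiple(s) of 4: 12 -> fragment 3 completed (3 total).
3 fragment(s) completed, covering template[0:12] (3 x 4 = 12). The next fragment, fragment 4, covers template[12:16], so it starts at position 12.

Answer: 12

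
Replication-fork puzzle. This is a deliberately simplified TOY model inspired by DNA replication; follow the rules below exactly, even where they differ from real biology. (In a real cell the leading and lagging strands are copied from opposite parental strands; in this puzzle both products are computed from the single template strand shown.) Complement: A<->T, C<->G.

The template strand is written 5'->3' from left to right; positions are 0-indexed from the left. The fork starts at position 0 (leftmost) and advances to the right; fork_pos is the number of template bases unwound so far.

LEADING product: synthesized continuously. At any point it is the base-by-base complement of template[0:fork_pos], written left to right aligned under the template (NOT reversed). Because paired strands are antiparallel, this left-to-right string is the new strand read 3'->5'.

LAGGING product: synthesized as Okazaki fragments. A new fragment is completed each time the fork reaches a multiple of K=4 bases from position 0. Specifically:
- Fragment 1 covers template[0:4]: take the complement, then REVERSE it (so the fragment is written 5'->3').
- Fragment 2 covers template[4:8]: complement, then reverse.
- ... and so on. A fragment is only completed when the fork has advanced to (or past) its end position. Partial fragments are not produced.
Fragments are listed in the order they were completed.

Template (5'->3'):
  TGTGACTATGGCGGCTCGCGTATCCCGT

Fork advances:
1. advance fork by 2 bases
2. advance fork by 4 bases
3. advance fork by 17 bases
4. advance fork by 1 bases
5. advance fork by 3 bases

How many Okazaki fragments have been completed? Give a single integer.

Step 1: advance 2 -> fork_pos = 0 + 2 = 2. Next multiple of 4 is 4 (not reached); still 0 fragment(s).
Step 2: advance 4 -> fork_pos = 2 + 4 = 6. Reached multiple(s) of 4: 4 -> fragment 1 completed (1 total).
Step 3: advance 17 -> fork_pos = 6 + 17 = 23. Reached multiple(s) of 4: 8, 12, 16, 20 -> fragments 2-5 completed (5 total).
Step 4: advance 1 -> fork_pos = 23 + 1 = 24. Reached multiple(s) of 4: 24 -> fragment 6 completed (6 total).
Step 5: advance 3 -> fork_pos = 24 + 3 = 27. Next multiple of 4 is 28 (not reached); still 6 fragment(s).
Check: final fork_pos = 27; the multiples of 4 that are <= 27 are 4..24 -> 27 // 4 = 6 completed fragment(s).

Answer: 6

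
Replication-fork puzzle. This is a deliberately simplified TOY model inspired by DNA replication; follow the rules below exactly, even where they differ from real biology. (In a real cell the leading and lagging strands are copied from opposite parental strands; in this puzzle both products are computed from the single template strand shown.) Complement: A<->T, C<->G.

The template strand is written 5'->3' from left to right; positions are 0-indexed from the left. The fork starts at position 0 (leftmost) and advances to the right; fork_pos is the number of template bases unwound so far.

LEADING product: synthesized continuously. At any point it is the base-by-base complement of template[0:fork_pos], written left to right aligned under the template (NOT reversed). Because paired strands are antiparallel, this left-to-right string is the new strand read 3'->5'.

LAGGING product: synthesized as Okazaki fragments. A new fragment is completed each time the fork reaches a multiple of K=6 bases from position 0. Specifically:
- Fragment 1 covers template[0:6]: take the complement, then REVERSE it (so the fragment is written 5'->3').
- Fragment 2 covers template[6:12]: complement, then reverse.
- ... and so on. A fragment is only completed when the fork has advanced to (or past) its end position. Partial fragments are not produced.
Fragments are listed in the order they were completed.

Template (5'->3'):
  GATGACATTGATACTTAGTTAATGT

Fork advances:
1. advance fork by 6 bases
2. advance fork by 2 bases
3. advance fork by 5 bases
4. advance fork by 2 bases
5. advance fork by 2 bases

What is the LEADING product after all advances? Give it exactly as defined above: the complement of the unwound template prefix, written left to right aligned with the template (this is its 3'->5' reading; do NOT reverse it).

Step 1: advance 6 -> fork_pos = 0 + 6 = 6.
Step 2: advance 2 -> fork_pos = 6 + 2 = 8.
Step 3: advance 5 -> fork_pos = 8 + 5 = 13.
Step 4: advance 2 -> fork_pos = 13 + 2 = 15.
Step 5: advance 2 -> fork_pos = 15 + 2 = 17.
Unwound prefix: template[0:17] = GATGACATTGATACTTA
Complement it base by base (A<->T, C<->G), keeping left-to-right order:
  [0:5] GATGA -> CTACT
  [5:10] CATTG -> GTAAC
  [10:15] ATACT -> TATGA
  [15:17] TA -> AT
Concatenate: CTACTGTAACTATGAAT (length 17; written aligned with the template, i.e. 3'->5').

Answer: CTACTGTAACTATGAAT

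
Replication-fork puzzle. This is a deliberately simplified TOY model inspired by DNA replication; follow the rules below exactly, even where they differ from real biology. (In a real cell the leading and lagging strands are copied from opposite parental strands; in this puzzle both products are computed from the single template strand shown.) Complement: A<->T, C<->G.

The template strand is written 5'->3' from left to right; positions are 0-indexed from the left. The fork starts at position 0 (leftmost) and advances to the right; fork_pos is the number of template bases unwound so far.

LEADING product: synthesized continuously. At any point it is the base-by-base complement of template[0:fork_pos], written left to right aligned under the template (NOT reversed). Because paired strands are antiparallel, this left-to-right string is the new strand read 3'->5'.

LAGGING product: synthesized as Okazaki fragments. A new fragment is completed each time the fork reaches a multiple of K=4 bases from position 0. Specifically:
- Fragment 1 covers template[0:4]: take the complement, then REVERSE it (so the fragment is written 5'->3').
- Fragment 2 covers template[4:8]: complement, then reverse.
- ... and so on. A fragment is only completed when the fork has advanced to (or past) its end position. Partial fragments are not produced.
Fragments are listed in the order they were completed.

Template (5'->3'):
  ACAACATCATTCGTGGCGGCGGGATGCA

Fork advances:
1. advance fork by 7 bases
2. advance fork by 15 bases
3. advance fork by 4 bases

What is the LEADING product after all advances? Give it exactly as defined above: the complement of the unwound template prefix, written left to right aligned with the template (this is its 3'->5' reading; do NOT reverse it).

Answer: TGTTGTAGTAAGCACCGCCGCCCTAC

Derivation:
Step 1: advance 7 -> fork_pos = 0 + 7 = 7.
Step 2: advance 15 -> fork_pos = 7 + 15 = 22.
Step 3: advance 4 -> fork_pos = 22 + 4 = 26.
Unwound prefix: template[0:26] = ACAACATCATTCGTGGCGGCGGGATG
Complement it base by base (A<->T, C<->G), keeping left-to-right order:
  [0:5] ACAAC -> TGTTG
  [5:10] ATCAT -> TAGTA
  [10:15] TCGTG -> AGCAC
  [15:20] GCGGC -> CGCCG
  [20:25] GGGAT -> CCCTA
  [25:26] G -> C
Concatenate: TGTTGTAGTAAGCACCGCCGCCCTAC (length 26; written aligned with the template, i.e. 3'->5').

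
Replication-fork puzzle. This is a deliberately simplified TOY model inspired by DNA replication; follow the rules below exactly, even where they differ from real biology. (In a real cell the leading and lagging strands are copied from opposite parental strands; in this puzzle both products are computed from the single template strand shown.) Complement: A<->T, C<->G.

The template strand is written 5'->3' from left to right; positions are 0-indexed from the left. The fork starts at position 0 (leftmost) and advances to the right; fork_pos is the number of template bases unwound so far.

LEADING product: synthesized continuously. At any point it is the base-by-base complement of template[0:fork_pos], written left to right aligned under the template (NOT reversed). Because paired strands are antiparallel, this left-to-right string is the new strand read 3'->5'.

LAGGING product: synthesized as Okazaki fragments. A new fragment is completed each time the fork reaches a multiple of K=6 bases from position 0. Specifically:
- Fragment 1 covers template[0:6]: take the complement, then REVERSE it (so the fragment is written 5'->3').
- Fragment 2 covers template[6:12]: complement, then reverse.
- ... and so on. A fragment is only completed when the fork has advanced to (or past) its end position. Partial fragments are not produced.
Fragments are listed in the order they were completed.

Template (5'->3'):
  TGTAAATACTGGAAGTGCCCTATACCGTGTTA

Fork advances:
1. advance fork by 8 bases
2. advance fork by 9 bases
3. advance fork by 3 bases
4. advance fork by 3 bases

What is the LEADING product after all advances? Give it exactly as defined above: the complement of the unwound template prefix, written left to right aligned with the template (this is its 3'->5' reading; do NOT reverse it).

Step 1: advance 8 -> fork_pos = 0 + 8 = 8.
Step 2: advance 9 -> fork_pos = 8 + 9 = 17.
Step 3: advance 3 -> fork_pos = 17 + 3 = 20.
Step 4: advance 3 -> fork_pos = 20 + 3 = 23.
Unwound prefix: template[0:23] = TGTAAATACTGGAAGTGCCCTAT
Complement it base by base (A<->T, C<->G), keeping left-to-right order:
  [0:5] TGTAA -> ACATT
  [5:10] ATACT -> TATGA
  [10:15] GGAAG -> CCTTC
  [15:20] TGCCC -> ACGGG
  [20:23] TAT -> ATA
Concatenate: ACATTTATGACCTTCACGGGATA (length 23; written aligned with the template, i.e. 3'->5').

Answer: ACATTTATGACCTTCACGGGATA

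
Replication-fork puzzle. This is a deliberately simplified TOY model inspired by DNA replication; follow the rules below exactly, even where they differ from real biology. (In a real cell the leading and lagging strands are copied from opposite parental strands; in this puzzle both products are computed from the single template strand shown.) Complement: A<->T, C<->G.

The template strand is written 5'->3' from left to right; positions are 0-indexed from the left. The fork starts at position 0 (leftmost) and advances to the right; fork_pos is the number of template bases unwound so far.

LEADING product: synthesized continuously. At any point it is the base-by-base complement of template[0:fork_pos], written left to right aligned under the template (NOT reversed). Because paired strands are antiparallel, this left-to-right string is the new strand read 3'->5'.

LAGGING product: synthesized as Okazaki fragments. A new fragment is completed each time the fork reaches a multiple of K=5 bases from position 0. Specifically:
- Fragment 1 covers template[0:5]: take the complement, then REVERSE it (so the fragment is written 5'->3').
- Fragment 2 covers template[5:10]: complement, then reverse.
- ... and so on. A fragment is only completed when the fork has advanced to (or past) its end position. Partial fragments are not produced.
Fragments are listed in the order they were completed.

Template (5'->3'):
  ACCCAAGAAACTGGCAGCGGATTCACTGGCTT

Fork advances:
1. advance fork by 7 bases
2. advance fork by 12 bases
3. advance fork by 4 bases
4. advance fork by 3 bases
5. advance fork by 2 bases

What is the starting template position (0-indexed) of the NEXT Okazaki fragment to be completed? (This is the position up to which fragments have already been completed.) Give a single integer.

Answer: 25

Derivation:
Step 1: advance 7 -> fork_pos = 0 + 7 = 7. Reached multiple(s) of 5: 5 -> fragment 1 completed (1 total).
Step 2: advance 12 -> fork_pos = 7 + 12 = 19. Reached multiple(s) of 5: 10, 15 -> fragments 2-3 completed (3 total).
Step 3: advance 4 -> fork_pos = 19 + 4 = 23. Reached multiple(s) of 5: 20 -> fragment 4 completed (4 total).
Step 4: advance 3 -> fork_pos = 23 + 3 = 26. Reached multiple(s) of 5: 25 -> fragment 5 completed (5 total).
Step 5: advance 2 -> fork_pos = 26 + 2 = 28. Next multiple of 5 is 30 (not reached); still 5 fragment(s).
5 fragment(s) completed, covering template[0:25] (5 x 5 = 25). The next fragment, fragment 6, covers template[25:30], so it starts at position 25.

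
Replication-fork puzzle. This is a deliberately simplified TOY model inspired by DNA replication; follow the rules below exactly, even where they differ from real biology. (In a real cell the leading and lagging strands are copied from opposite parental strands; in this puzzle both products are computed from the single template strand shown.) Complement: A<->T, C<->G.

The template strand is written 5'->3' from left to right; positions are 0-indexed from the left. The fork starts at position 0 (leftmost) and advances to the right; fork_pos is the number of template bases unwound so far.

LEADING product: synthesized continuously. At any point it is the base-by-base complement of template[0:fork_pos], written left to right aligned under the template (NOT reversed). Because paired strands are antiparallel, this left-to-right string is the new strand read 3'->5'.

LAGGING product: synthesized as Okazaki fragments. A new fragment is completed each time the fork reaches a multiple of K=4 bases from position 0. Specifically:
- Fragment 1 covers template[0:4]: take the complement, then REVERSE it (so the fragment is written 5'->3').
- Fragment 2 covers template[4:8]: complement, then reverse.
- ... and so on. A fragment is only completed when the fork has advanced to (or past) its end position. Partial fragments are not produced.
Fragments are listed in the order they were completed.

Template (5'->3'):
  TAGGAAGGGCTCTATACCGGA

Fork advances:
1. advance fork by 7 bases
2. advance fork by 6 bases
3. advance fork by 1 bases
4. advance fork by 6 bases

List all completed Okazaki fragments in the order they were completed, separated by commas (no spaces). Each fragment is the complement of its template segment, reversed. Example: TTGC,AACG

Step 1: advance 7 -> fork_pos = 0 + 7 = 7. Reached multiple(s) of 4: 4 -> fragment 1 completed (1 total).
Step 2: advance 6 -> fork_pos = 7 + 6 = 13. Reached multiple(s) of 4: 8, 12 -> fragments 2-3 completed (3 total).
Step 3: advance 1 -> fork_pos = 13 + 1 = 14. Next multiple of 4 is 16 (not reached); still 3 fragment(s).
Step 4: advance 6 -> fork_pos = 14 + 6 = 20. Reached multiple(s) of 4: 16, 20 -> fragments 4-5 completed (5 total).
Final fork_pos = 20, so 5 fragment(s) are complete. Build each: template segment -> complement -> reverse.
Fragment 1: template[0:4] = TAGG -> complement ATCC -> reversed CCTA
Fragment 2: template[4:8] = AAGG -> complement TTCC -> reversed CCTT
Fragment 3: template[8:12] = GCTC -> complement CGAG -> reversed GAGC
Fragment 4: template[12:16] = TATA -> complement ATAT -> reversed TATA
Fragment 5: template[16:20] = CCGG -> complement GGCC -> reversed CCGG

Answer: CCTA,CCTT,GAGC,TATA,CCGG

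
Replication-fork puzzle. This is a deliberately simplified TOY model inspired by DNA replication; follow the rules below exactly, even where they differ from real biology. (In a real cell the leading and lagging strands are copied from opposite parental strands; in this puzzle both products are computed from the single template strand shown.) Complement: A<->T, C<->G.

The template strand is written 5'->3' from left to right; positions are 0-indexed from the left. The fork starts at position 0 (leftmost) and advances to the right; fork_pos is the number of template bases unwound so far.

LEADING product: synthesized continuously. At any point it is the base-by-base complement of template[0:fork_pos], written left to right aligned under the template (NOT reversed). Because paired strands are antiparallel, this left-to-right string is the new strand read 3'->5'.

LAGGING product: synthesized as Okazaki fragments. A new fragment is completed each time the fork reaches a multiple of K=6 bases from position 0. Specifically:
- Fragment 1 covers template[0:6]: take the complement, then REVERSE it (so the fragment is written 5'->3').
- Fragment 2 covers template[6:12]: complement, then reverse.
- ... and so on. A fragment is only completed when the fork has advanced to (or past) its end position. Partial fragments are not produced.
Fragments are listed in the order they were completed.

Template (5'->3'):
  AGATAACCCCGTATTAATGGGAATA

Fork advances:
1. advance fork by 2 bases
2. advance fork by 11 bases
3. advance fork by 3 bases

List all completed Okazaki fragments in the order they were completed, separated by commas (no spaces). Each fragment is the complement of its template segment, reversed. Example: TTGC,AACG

Answer: TTATCT,ACGGGG

Derivation:
Step 1: advance 2 -> fork_pos = 0 + 2 = 2. Next multiple of 6 is 6 (not reached); still 0 fragment(s).
Step 2: advance 11 -> fork_pos = 2 + 11 = 13. Reached multiple(s) of 6: 6, 12 -> fragments 1-2 completed (2 total).
Step 3: advance 3 -> fork_pos = 13 + 3 = 16. Next multiple of 6 is 18 (not reached); still 2 fragment(s).
Final fork_pos = 16, so 2 fragment(s) are complete. Build each: template segment -> complement -> reverse.
Fragment 1: template[0:6] = AGATAA -> complement TCTATT -> reversed TTATCT
Fragment 2: template[6:12] = CCCCGT -> complement GGGGCA -> reversed ACGGGG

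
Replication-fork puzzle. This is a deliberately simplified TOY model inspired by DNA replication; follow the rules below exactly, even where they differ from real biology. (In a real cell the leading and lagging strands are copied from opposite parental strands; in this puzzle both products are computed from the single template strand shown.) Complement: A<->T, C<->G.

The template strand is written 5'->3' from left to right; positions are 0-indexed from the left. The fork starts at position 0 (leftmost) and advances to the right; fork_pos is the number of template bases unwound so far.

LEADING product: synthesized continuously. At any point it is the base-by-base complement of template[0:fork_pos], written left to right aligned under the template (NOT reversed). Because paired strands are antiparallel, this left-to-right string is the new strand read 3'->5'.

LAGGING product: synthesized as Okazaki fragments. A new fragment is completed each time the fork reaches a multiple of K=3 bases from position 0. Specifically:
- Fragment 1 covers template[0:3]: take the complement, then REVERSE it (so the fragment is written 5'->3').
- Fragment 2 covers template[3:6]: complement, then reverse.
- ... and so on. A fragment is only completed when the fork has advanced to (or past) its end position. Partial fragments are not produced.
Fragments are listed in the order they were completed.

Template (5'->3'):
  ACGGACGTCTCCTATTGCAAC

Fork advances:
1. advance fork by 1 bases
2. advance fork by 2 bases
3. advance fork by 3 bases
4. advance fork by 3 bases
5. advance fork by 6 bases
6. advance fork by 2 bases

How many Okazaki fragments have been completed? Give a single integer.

Step 1: advance 1 -> fork_pos = 0 + 1 = 1. Next multiple of 3 is 3 (not reached); still 0 fragment(s).
Step 2: advance 2 -> fork_pos = 1 + 2 = 3. Reached multiple(s) of 3: 3 -> fragment 1 completed (1 total).
Step 3: advance 3 -> fork_pos = 3 + 3 = 6. Reached multiple(s) of 3: 6 -> fragment 2 completed (2 total).
Step 4: advance 3 -> fork_pos = 6 + 3 = 9. Reached multiple(s) of 3: 9 -> fragment 3 completed (3 total).
Step 5: advance 6 -> fork_pos = 9 + 6 = 15. Reached multiple(s) of 3: 12, 15 -> fragments 4-5 completed (5 total).
Step 6: advance 2 -> fork_pos = 15 + 2 = 17. Next multiple of 3 is 18 (not reached); still 5 fragment(s).
Check: final fork_pos = 17; the multiples of 3 that are <= 17 are 3..15 -> 17 // 3 = 5 completed fragment(s).

Answer: 5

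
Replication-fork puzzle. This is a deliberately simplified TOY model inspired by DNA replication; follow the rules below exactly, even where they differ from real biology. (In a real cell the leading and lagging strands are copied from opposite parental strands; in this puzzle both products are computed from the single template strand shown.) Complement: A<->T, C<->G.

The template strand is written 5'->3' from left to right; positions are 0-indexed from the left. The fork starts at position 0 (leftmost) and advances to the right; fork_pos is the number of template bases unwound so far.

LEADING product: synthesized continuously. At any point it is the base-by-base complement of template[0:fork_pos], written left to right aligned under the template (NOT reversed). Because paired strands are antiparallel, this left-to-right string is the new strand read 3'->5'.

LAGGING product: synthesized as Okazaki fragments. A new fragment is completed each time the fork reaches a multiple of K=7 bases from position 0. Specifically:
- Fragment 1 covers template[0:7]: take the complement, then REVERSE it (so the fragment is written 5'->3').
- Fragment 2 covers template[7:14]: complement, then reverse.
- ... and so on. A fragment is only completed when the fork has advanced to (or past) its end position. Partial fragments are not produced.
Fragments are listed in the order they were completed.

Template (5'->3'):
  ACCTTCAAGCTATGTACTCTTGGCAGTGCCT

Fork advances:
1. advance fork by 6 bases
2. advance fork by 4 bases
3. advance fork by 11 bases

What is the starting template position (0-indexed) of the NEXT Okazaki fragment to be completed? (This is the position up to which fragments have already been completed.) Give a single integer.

Step 1: advance 6 -> fork_pos = 0 + 6 = 6. Next multiple of 7 is 7 (not reached); still 0 fragment(s).
Step 2: advance 4 -> fork_pos = 6 + 4 = 10. Reached multiple(s) of 7: 7 -> fragment 1 completed (1 total).
Step 3: advance 11 -> fork_pos = 10 + 11 = 21. Reached multiple(s) of 7: 14, 21 -> fragments 2-3 completed (3 total).
3 fragment(s) completed, covering template[0:21] (3 x 7 = 21). The next fragment, fragment 4, covers template[21:28], so it starts at position 21.

Answer: 21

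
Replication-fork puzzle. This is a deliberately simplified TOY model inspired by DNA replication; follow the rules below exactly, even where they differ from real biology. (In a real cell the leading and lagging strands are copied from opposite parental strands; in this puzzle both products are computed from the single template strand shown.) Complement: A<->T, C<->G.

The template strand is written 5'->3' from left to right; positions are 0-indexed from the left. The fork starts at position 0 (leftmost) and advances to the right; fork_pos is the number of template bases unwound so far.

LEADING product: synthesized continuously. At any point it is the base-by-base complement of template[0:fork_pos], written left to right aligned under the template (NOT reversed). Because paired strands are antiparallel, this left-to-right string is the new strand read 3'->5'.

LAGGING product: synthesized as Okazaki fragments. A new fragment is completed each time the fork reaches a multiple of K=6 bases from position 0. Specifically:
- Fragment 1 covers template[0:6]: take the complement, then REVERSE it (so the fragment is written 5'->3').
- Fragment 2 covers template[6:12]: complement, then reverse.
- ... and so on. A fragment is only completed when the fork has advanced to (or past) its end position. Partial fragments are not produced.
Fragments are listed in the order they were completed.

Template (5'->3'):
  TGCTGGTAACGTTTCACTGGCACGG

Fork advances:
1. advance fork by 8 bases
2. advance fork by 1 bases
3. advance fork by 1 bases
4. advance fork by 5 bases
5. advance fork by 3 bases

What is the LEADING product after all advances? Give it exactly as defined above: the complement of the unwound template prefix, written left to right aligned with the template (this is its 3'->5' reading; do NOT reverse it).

Answer: ACGACCATTGCAAAGTGA

Derivation:
Step 1: advance 8 -> fork_pos = 0 + 8 = 8.
Step 2: advance 1 -> fork_pos = 8 + 1 = 9.
Step 3: advance 1 -> fork_pos = 9 + 1 = 10.
Step 4: advance 5 -> fork_pos = 10 + 5 = 15.
Step 5: advance 3 -> fork_pos = 15 + 3 = 18.
Unwound prefix: template[0:18] = TGCTGGTAACGTTTCACT
Complement it base by base (A<->T, C<->G), keeping left-to-right order:
  [0:5] TGCTG -> ACGAC
  [5:10] GTAAC -> CATTG
  [10:15] GTTTC -> CAAAG
  [15:18] ACT -> TGA
Concatenate: ACGACCATTGCAAAGTGA (length 18; written aligned with the template, i.e. 3'->5').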